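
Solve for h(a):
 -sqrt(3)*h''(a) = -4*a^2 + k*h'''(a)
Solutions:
 h(a) = C1 + C2*a + C3*exp(-sqrt(3)*a/k) + sqrt(3)*a^4/9 - 4*a^3*k/9 + 4*sqrt(3)*a^2*k^2/9


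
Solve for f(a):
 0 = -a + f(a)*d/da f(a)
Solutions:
 f(a) = -sqrt(C1 + a^2)
 f(a) = sqrt(C1 + a^2)


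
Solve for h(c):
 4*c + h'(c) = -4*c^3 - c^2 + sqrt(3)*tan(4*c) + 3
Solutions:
 h(c) = C1 - c^4 - c^3/3 - 2*c^2 + 3*c - sqrt(3)*log(cos(4*c))/4


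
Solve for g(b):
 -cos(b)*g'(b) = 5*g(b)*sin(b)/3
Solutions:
 g(b) = C1*cos(b)^(5/3)


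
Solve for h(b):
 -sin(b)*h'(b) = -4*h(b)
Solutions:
 h(b) = C1*(cos(b)^2 - 2*cos(b) + 1)/(cos(b)^2 + 2*cos(b) + 1)


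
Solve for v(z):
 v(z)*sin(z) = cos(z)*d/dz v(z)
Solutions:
 v(z) = C1/cos(z)


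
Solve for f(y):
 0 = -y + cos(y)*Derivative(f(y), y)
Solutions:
 f(y) = C1 + Integral(y/cos(y), y)


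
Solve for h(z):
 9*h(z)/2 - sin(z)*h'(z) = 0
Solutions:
 h(z) = C1*(cos(z) - 1)^(1/4)*(cos(z)^2 - 2*cos(z) + 1)/((cos(z) + 1)^(1/4)*(cos(z)^2 + 2*cos(z) + 1))


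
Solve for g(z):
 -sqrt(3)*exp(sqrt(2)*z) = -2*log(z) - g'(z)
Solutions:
 g(z) = C1 - 2*z*log(z) + 2*z + sqrt(6)*exp(sqrt(2)*z)/2


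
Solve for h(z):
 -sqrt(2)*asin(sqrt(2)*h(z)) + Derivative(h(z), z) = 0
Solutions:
 Integral(1/asin(sqrt(2)*_y), (_y, h(z))) = C1 + sqrt(2)*z


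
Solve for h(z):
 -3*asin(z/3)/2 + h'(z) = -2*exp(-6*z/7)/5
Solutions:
 h(z) = C1 + 3*z*asin(z/3)/2 + 3*sqrt(9 - z^2)/2 + 7*exp(-6*z/7)/15


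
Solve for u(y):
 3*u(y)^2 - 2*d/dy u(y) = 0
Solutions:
 u(y) = -2/(C1 + 3*y)


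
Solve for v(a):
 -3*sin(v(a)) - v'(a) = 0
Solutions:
 v(a) = -acos((-C1 - exp(6*a))/(C1 - exp(6*a))) + 2*pi
 v(a) = acos((-C1 - exp(6*a))/(C1 - exp(6*a)))


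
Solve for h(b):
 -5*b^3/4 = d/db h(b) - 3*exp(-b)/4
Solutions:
 h(b) = C1 - 5*b^4/16 - 3*exp(-b)/4


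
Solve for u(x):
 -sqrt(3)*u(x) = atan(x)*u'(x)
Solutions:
 u(x) = C1*exp(-sqrt(3)*Integral(1/atan(x), x))


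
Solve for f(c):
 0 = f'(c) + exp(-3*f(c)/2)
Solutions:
 f(c) = 2*log(C1 - 3*c/2)/3
 f(c) = 2*log(2^(2/3)*(-3^(1/3) - 3^(5/6)*I)*(C1 - c)^(1/3)/4)
 f(c) = 2*log(2^(2/3)*(-3^(1/3) + 3^(5/6)*I)*(C1 - c)^(1/3)/4)


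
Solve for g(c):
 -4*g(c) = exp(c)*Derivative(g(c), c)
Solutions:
 g(c) = C1*exp(4*exp(-c))


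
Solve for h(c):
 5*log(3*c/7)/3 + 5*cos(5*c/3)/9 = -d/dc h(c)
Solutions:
 h(c) = C1 - 5*c*log(c)/3 - 5*c*log(3)/3 + 5*c/3 + 5*c*log(7)/3 - sin(5*c/3)/3


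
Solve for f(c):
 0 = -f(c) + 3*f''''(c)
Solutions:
 f(c) = C1*exp(-3^(3/4)*c/3) + C2*exp(3^(3/4)*c/3) + C3*sin(3^(3/4)*c/3) + C4*cos(3^(3/4)*c/3)


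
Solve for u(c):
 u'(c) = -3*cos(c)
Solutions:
 u(c) = C1 - 3*sin(c)


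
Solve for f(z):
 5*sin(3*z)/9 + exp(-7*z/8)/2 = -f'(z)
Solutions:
 f(z) = C1 + 5*cos(3*z)/27 + 4*exp(-7*z/8)/7


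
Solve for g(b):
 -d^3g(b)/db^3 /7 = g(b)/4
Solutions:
 g(b) = C3*exp(-14^(1/3)*b/2) + (C1*sin(14^(1/3)*sqrt(3)*b/4) + C2*cos(14^(1/3)*sqrt(3)*b/4))*exp(14^(1/3)*b/4)


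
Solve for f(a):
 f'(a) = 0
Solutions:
 f(a) = C1


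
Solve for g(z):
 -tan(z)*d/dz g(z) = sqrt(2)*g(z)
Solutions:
 g(z) = C1/sin(z)^(sqrt(2))


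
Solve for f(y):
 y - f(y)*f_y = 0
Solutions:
 f(y) = -sqrt(C1 + y^2)
 f(y) = sqrt(C1 + y^2)


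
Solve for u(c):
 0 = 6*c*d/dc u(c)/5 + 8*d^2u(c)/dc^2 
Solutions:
 u(c) = C1 + C2*erf(sqrt(30)*c/20)


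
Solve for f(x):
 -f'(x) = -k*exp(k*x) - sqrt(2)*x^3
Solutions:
 f(x) = C1 + sqrt(2)*x^4/4 + exp(k*x)


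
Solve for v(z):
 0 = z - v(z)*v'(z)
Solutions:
 v(z) = -sqrt(C1 + z^2)
 v(z) = sqrt(C1 + z^2)


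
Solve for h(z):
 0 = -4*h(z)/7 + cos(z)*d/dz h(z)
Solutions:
 h(z) = C1*(sin(z) + 1)^(2/7)/(sin(z) - 1)^(2/7)


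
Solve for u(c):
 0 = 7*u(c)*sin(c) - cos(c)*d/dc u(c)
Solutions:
 u(c) = C1/cos(c)^7


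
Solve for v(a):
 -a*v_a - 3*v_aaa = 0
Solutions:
 v(a) = C1 + Integral(C2*airyai(-3^(2/3)*a/3) + C3*airybi(-3^(2/3)*a/3), a)


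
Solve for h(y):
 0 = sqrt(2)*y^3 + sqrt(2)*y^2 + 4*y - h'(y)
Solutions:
 h(y) = C1 + sqrt(2)*y^4/4 + sqrt(2)*y^3/3 + 2*y^2


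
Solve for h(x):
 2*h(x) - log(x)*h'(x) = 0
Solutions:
 h(x) = C1*exp(2*li(x))


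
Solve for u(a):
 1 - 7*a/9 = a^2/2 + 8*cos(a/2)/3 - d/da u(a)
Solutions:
 u(a) = C1 + a^3/6 + 7*a^2/18 - a + 16*sin(a/2)/3


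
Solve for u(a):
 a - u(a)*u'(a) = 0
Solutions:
 u(a) = -sqrt(C1 + a^2)
 u(a) = sqrt(C1 + a^2)


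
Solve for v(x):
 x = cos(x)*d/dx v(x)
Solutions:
 v(x) = C1 + Integral(x/cos(x), x)


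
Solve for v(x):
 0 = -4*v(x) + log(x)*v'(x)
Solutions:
 v(x) = C1*exp(4*li(x))


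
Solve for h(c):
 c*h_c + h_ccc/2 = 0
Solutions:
 h(c) = C1 + Integral(C2*airyai(-2^(1/3)*c) + C3*airybi(-2^(1/3)*c), c)


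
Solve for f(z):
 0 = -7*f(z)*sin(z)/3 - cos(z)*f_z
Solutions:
 f(z) = C1*cos(z)^(7/3)


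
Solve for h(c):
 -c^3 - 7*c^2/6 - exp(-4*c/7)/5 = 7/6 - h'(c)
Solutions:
 h(c) = C1 + c^4/4 + 7*c^3/18 + 7*c/6 - 7*exp(-4*c/7)/20


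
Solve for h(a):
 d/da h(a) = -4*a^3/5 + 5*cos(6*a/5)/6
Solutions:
 h(a) = C1 - a^4/5 + 25*sin(6*a/5)/36


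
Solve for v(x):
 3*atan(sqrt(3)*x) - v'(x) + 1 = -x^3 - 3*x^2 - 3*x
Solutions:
 v(x) = C1 + x^4/4 + x^3 + 3*x^2/2 + 3*x*atan(sqrt(3)*x) + x - sqrt(3)*log(3*x^2 + 1)/2


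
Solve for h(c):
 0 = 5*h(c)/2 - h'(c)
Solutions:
 h(c) = C1*exp(5*c/2)


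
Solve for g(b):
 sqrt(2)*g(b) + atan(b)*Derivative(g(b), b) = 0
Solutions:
 g(b) = C1*exp(-sqrt(2)*Integral(1/atan(b), b))


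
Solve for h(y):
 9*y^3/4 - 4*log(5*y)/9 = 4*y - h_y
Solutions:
 h(y) = C1 - 9*y^4/16 + 2*y^2 + 4*y*log(y)/9 - 4*y/9 + 4*y*log(5)/9


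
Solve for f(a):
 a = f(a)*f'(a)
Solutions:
 f(a) = -sqrt(C1 + a^2)
 f(a) = sqrt(C1 + a^2)


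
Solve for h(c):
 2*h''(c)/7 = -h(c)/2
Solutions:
 h(c) = C1*sin(sqrt(7)*c/2) + C2*cos(sqrt(7)*c/2)


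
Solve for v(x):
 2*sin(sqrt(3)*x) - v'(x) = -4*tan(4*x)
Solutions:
 v(x) = C1 - log(cos(4*x)) - 2*sqrt(3)*cos(sqrt(3)*x)/3


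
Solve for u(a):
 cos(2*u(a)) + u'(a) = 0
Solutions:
 u(a) = -asin((C1 + exp(4*a))/(C1 - exp(4*a)))/2 + pi/2
 u(a) = asin((C1 + exp(4*a))/(C1 - exp(4*a)))/2


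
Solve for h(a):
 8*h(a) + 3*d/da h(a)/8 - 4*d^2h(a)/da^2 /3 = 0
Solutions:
 h(a) = C1*exp(a*(9 - sqrt(24657))/64) + C2*exp(a*(9 + sqrt(24657))/64)


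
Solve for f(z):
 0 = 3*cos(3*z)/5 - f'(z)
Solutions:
 f(z) = C1 + sin(3*z)/5


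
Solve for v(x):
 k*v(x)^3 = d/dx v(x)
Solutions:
 v(x) = -sqrt(2)*sqrt(-1/(C1 + k*x))/2
 v(x) = sqrt(2)*sqrt(-1/(C1 + k*x))/2


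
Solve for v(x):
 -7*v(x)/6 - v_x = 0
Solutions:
 v(x) = C1*exp(-7*x/6)


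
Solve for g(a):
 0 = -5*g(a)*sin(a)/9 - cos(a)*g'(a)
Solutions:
 g(a) = C1*cos(a)^(5/9)


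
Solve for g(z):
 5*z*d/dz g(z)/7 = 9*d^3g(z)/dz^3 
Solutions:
 g(z) = C1 + Integral(C2*airyai(735^(1/3)*z/21) + C3*airybi(735^(1/3)*z/21), z)


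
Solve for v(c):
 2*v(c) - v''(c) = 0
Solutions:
 v(c) = C1*exp(-sqrt(2)*c) + C2*exp(sqrt(2)*c)


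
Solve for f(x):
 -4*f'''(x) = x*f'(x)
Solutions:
 f(x) = C1 + Integral(C2*airyai(-2^(1/3)*x/2) + C3*airybi(-2^(1/3)*x/2), x)


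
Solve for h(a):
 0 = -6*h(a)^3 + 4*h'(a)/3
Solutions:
 h(a) = -sqrt(-1/(C1 + 9*a))
 h(a) = sqrt(-1/(C1 + 9*a))


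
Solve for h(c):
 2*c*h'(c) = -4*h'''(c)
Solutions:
 h(c) = C1 + Integral(C2*airyai(-2^(2/3)*c/2) + C3*airybi(-2^(2/3)*c/2), c)


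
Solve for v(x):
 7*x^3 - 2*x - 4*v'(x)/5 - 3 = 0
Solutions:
 v(x) = C1 + 35*x^4/16 - 5*x^2/4 - 15*x/4


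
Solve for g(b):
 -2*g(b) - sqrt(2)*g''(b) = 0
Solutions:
 g(b) = C1*sin(2^(1/4)*b) + C2*cos(2^(1/4)*b)


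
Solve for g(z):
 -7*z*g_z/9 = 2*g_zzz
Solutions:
 g(z) = C1 + Integral(C2*airyai(-84^(1/3)*z/6) + C3*airybi(-84^(1/3)*z/6), z)


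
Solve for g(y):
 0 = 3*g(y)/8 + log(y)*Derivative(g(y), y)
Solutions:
 g(y) = C1*exp(-3*li(y)/8)


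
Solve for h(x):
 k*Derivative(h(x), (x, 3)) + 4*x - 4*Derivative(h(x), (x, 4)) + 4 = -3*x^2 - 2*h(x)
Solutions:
 h(x) = C1*exp(x*(3*k - sqrt(3)*sqrt(3*k^2 + 16*3^(1/3)*(-9*k^2 + sqrt(3)*sqrt(27*k^4 + 32768))^(1/3) - 512*3^(2/3)/(-9*k^2 + sqrt(3)*sqrt(27*k^4 + 32768))^(1/3)) - sqrt(6)*sqrt(-3*sqrt(3)*k^3/sqrt(3*k^2 + 16*3^(1/3)*(-9*k^2 + sqrt(3)*sqrt(27*k^4 + 32768))^(1/3) - 512*3^(2/3)/(-9*k^2 + sqrt(3)*sqrt(27*k^4 + 32768))^(1/3)) + 3*k^2 - 8*3^(1/3)*(-9*k^2 + sqrt(3)*sqrt(27*k^4 + 32768))^(1/3) + 256*3^(2/3)/(-9*k^2 + sqrt(3)*sqrt(27*k^4 + 32768))^(1/3)))/48) + C2*exp(x*(3*k - sqrt(3)*sqrt(3*k^2 + 16*3^(1/3)*(-9*k^2 + sqrt(3)*sqrt(27*k^4 + 32768))^(1/3) - 512*3^(2/3)/(-9*k^2 + sqrt(3)*sqrt(27*k^4 + 32768))^(1/3)) + sqrt(6)*sqrt(-3*sqrt(3)*k^3/sqrt(3*k^2 + 16*3^(1/3)*(-9*k^2 + sqrt(3)*sqrt(27*k^4 + 32768))^(1/3) - 512*3^(2/3)/(-9*k^2 + sqrt(3)*sqrt(27*k^4 + 32768))^(1/3)) + 3*k^2 - 8*3^(1/3)*(-9*k^2 + sqrt(3)*sqrt(27*k^4 + 32768))^(1/3) + 256*3^(2/3)/(-9*k^2 + sqrt(3)*sqrt(27*k^4 + 32768))^(1/3)))/48) + C3*exp(x*(3*k + sqrt(3)*sqrt(3*k^2 + 16*3^(1/3)*(-9*k^2 + sqrt(3)*sqrt(27*k^4 + 32768))^(1/3) - 512*3^(2/3)/(-9*k^2 + sqrt(3)*sqrt(27*k^4 + 32768))^(1/3)) - sqrt(6)*sqrt(3*sqrt(3)*k^3/sqrt(3*k^2 + 16*3^(1/3)*(-9*k^2 + sqrt(3)*sqrt(27*k^4 + 32768))^(1/3) - 512*3^(2/3)/(-9*k^2 + sqrt(3)*sqrt(27*k^4 + 32768))^(1/3)) + 3*k^2 - 8*3^(1/3)*(-9*k^2 + sqrt(3)*sqrt(27*k^4 + 32768))^(1/3) + 256*3^(2/3)/(-9*k^2 + sqrt(3)*sqrt(27*k^4 + 32768))^(1/3)))/48) + C4*exp(x*(3*k + sqrt(3)*sqrt(3*k^2 + 16*3^(1/3)*(-9*k^2 + sqrt(3)*sqrt(27*k^4 + 32768))^(1/3) - 512*3^(2/3)/(-9*k^2 + sqrt(3)*sqrt(27*k^4 + 32768))^(1/3)) + sqrt(6)*sqrt(3*sqrt(3)*k^3/sqrt(3*k^2 + 16*3^(1/3)*(-9*k^2 + sqrt(3)*sqrt(27*k^4 + 32768))^(1/3) - 512*3^(2/3)/(-9*k^2 + sqrt(3)*sqrt(27*k^4 + 32768))^(1/3)) + 3*k^2 - 8*3^(1/3)*(-9*k^2 + sqrt(3)*sqrt(27*k^4 + 32768))^(1/3) + 256*3^(2/3)/(-9*k^2 + sqrt(3)*sqrt(27*k^4 + 32768))^(1/3)))/48) - 3*x^2/2 - 2*x - 2


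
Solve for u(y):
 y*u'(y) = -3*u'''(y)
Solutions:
 u(y) = C1 + Integral(C2*airyai(-3^(2/3)*y/3) + C3*airybi(-3^(2/3)*y/3), y)


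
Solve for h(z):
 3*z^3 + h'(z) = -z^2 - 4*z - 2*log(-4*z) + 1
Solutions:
 h(z) = C1 - 3*z^4/4 - z^3/3 - 2*z^2 - 2*z*log(-z) + z*(3 - 4*log(2))


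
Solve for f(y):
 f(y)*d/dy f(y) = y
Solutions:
 f(y) = -sqrt(C1 + y^2)
 f(y) = sqrt(C1 + y^2)


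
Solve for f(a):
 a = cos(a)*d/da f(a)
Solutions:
 f(a) = C1 + Integral(a/cos(a), a)


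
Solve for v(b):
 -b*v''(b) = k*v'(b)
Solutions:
 v(b) = C1 + b^(1 - re(k))*(C2*sin(log(b)*Abs(im(k))) + C3*cos(log(b)*im(k)))


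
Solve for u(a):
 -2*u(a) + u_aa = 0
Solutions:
 u(a) = C1*exp(-sqrt(2)*a) + C2*exp(sqrt(2)*a)


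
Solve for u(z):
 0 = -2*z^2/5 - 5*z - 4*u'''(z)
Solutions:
 u(z) = C1 + C2*z + C3*z^2 - z^5/600 - 5*z^4/96


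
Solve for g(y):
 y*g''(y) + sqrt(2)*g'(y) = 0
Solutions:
 g(y) = C1 + C2*y^(1 - sqrt(2))


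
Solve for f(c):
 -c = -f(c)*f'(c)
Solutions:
 f(c) = -sqrt(C1 + c^2)
 f(c) = sqrt(C1 + c^2)


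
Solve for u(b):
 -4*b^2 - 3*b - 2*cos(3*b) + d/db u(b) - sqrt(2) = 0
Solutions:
 u(b) = C1 + 4*b^3/3 + 3*b^2/2 + sqrt(2)*b + 2*sin(3*b)/3


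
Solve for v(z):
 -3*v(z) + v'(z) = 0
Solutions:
 v(z) = C1*exp(3*z)


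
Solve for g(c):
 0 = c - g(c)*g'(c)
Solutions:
 g(c) = -sqrt(C1 + c^2)
 g(c) = sqrt(C1 + c^2)


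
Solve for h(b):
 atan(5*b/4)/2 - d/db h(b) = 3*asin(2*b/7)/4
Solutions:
 h(b) = C1 - 3*b*asin(2*b/7)/4 + b*atan(5*b/4)/2 - 3*sqrt(49 - 4*b^2)/8 - log(25*b^2 + 16)/5


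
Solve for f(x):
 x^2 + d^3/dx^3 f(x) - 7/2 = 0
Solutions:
 f(x) = C1 + C2*x + C3*x^2 - x^5/60 + 7*x^3/12


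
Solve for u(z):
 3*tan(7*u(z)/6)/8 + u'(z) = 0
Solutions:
 u(z) = -6*asin(C1*exp(-7*z/16))/7 + 6*pi/7
 u(z) = 6*asin(C1*exp(-7*z/16))/7


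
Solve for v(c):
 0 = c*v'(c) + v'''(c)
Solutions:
 v(c) = C1 + Integral(C2*airyai(-c) + C3*airybi(-c), c)


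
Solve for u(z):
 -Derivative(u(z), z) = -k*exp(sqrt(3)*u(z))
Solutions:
 u(z) = sqrt(3)*(2*log(-1/(C1 + k*z)) - log(3))/6


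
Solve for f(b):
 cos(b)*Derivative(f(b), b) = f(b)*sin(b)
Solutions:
 f(b) = C1/cos(b)


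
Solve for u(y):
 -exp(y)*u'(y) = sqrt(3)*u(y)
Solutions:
 u(y) = C1*exp(sqrt(3)*exp(-y))


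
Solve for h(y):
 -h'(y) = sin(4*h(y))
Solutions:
 h(y) = -acos((-C1 - exp(8*y))/(C1 - exp(8*y)))/4 + pi/2
 h(y) = acos((-C1 - exp(8*y))/(C1 - exp(8*y)))/4


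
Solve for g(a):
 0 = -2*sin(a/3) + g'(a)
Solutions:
 g(a) = C1 - 6*cos(a/3)


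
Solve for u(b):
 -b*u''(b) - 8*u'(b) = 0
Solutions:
 u(b) = C1 + C2/b^7


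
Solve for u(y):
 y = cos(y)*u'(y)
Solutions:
 u(y) = C1 + Integral(y/cos(y), y)


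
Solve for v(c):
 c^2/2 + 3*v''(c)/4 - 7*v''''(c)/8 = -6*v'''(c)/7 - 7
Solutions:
 v(c) = C1 + C2*c + C3*exp(c*(24 - sqrt(2634))/49) + C4*exp(c*(24 + sqrt(2634))/49) - c^4/18 + 16*c^3/63 - 2785*c^2/441


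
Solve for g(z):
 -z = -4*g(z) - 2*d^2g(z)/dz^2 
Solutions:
 g(z) = C1*sin(sqrt(2)*z) + C2*cos(sqrt(2)*z) + z/4


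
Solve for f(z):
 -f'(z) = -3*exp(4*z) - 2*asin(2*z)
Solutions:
 f(z) = C1 + 2*z*asin(2*z) + sqrt(1 - 4*z^2) + 3*exp(4*z)/4


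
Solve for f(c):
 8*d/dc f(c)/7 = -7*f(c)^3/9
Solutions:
 f(c) = -6*sqrt(-1/(C1 - 49*c))
 f(c) = 6*sqrt(-1/(C1 - 49*c))


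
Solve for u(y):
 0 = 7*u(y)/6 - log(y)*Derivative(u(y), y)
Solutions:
 u(y) = C1*exp(7*li(y)/6)


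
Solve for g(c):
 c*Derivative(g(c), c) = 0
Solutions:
 g(c) = C1


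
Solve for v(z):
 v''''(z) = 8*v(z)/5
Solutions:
 v(z) = C1*exp(-10^(3/4)*z/5) + C2*exp(10^(3/4)*z/5) + C3*sin(10^(3/4)*z/5) + C4*cos(10^(3/4)*z/5)


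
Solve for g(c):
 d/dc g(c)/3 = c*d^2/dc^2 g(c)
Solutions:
 g(c) = C1 + C2*c^(4/3)


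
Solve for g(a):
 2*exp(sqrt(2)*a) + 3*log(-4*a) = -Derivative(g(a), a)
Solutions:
 g(a) = C1 - 3*a*log(-a) + 3*a*(1 - 2*log(2)) - sqrt(2)*exp(sqrt(2)*a)


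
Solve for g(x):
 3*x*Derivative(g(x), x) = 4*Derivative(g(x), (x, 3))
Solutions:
 g(x) = C1 + Integral(C2*airyai(6^(1/3)*x/2) + C3*airybi(6^(1/3)*x/2), x)


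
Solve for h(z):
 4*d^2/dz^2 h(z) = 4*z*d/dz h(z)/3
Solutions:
 h(z) = C1 + C2*erfi(sqrt(6)*z/6)


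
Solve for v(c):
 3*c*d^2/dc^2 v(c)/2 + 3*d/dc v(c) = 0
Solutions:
 v(c) = C1 + C2/c


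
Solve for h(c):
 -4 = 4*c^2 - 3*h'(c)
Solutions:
 h(c) = C1 + 4*c^3/9 + 4*c/3


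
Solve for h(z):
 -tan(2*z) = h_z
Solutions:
 h(z) = C1 + log(cos(2*z))/2


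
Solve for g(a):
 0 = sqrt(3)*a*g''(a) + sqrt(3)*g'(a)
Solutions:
 g(a) = C1 + C2*log(a)


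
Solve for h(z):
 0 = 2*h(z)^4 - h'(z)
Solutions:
 h(z) = (-1/(C1 + 6*z))^(1/3)
 h(z) = (-1/(C1 + 2*z))^(1/3)*(-3^(2/3) - 3*3^(1/6)*I)/6
 h(z) = (-1/(C1 + 2*z))^(1/3)*(-3^(2/3) + 3*3^(1/6)*I)/6


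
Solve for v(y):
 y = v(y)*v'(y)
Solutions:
 v(y) = -sqrt(C1 + y^2)
 v(y) = sqrt(C1 + y^2)


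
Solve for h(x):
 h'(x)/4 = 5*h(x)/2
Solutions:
 h(x) = C1*exp(10*x)


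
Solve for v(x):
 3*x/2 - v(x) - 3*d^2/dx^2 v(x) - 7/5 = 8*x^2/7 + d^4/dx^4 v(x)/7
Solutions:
 v(x) = C1*sin(sqrt(2)*x*sqrt(21 - sqrt(413))/2) + C2*sin(sqrt(2)*x*sqrt(sqrt(413) + 21)/2) + C3*cos(sqrt(2)*x*sqrt(21 - sqrt(413))/2) + C4*cos(sqrt(2)*x*sqrt(sqrt(413) + 21)/2) - 8*x^2/7 + 3*x/2 + 191/35


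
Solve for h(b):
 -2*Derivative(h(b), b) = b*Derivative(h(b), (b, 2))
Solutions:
 h(b) = C1 + C2/b


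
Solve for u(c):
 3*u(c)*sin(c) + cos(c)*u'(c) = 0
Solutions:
 u(c) = C1*cos(c)^3


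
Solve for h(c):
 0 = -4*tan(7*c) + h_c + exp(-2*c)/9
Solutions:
 h(c) = C1 + 2*log(tan(7*c)^2 + 1)/7 + exp(-2*c)/18


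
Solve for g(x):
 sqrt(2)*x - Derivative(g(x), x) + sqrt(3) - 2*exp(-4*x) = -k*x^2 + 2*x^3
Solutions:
 g(x) = C1 + k*x^3/3 - x^4/2 + sqrt(2)*x^2/2 + sqrt(3)*x + exp(-4*x)/2


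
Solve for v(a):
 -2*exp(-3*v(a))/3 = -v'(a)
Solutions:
 v(a) = log(C1 + 2*a)/3
 v(a) = log((-1 - sqrt(3)*I)*(C1 + 2*a)^(1/3)/2)
 v(a) = log((-1 + sqrt(3)*I)*(C1 + 2*a)^(1/3)/2)


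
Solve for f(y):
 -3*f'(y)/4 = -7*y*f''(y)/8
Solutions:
 f(y) = C1 + C2*y^(13/7)


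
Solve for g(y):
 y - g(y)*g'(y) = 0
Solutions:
 g(y) = -sqrt(C1 + y^2)
 g(y) = sqrt(C1 + y^2)


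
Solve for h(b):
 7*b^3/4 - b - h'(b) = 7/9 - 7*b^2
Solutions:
 h(b) = C1 + 7*b^4/16 + 7*b^3/3 - b^2/2 - 7*b/9


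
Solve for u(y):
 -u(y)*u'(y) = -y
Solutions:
 u(y) = -sqrt(C1 + y^2)
 u(y) = sqrt(C1 + y^2)


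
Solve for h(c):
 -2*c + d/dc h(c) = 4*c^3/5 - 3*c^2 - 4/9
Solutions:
 h(c) = C1 + c^4/5 - c^3 + c^2 - 4*c/9


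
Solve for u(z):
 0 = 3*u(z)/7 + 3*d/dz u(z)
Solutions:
 u(z) = C1*exp(-z/7)


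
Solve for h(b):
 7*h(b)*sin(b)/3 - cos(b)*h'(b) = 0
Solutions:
 h(b) = C1/cos(b)^(7/3)


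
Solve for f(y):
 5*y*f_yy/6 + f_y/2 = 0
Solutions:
 f(y) = C1 + C2*y^(2/5)


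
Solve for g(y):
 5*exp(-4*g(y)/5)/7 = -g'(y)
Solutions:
 g(y) = 5*log(-I*(C1 - 4*y/7)^(1/4))
 g(y) = 5*log(I*(C1 - 4*y/7)^(1/4))
 g(y) = 5*log(-(C1 - 4*y/7)^(1/4))
 g(y) = 5*log(C1 - 4*y/7)/4


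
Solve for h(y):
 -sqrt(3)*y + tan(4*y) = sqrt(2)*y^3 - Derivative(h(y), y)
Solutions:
 h(y) = C1 + sqrt(2)*y^4/4 + sqrt(3)*y^2/2 + log(cos(4*y))/4


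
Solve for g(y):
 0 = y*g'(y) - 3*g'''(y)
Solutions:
 g(y) = C1 + Integral(C2*airyai(3^(2/3)*y/3) + C3*airybi(3^(2/3)*y/3), y)


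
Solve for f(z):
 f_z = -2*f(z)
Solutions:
 f(z) = C1*exp(-2*z)


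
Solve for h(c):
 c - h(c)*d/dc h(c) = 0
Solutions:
 h(c) = -sqrt(C1 + c^2)
 h(c) = sqrt(C1 + c^2)


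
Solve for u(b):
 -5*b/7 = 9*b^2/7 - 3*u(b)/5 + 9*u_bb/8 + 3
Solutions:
 u(b) = C1*exp(-2*sqrt(30)*b/15) + C2*exp(2*sqrt(30)*b/15) + 15*b^2/7 + 25*b/21 + 365/28


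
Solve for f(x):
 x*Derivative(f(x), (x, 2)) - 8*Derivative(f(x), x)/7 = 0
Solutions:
 f(x) = C1 + C2*x^(15/7)


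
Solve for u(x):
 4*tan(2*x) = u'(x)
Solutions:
 u(x) = C1 - 2*log(cos(2*x))


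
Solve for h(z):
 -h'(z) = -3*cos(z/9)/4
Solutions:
 h(z) = C1 + 27*sin(z/9)/4


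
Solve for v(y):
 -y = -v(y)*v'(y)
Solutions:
 v(y) = -sqrt(C1 + y^2)
 v(y) = sqrt(C1 + y^2)


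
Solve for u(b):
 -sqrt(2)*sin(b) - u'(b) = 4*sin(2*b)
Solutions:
 u(b) = C1 - 4*sin(b)^2 + sqrt(2)*cos(b)


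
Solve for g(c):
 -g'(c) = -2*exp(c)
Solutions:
 g(c) = C1 + 2*exp(c)


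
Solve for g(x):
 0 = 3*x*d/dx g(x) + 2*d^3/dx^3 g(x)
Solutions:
 g(x) = C1 + Integral(C2*airyai(-2^(2/3)*3^(1/3)*x/2) + C3*airybi(-2^(2/3)*3^(1/3)*x/2), x)


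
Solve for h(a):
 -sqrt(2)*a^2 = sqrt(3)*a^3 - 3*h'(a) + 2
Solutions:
 h(a) = C1 + sqrt(3)*a^4/12 + sqrt(2)*a^3/9 + 2*a/3


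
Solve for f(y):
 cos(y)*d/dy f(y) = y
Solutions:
 f(y) = C1 + Integral(y/cos(y), y)


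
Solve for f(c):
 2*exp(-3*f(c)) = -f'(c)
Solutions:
 f(c) = log(C1 - 6*c)/3
 f(c) = log((-3^(1/3) - 3^(5/6)*I)*(C1 - 2*c)^(1/3)/2)
 f(c) = log((-3^(1/3) + 3^(5/6)*I)*(C1 - 2*c)^(1/3)/2)


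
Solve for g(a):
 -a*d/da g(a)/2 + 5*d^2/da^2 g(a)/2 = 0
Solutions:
 g(a) = C1 + C2*erfi(sqrt(10)*a/10)


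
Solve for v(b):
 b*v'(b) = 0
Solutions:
 v(b) = C1


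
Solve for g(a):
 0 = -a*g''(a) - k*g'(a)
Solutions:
 g(a) = C1 + a^(1 - re(k))*(C2*sin(log(a)*Abs(im(k))) + C3*cos(log(a)*im(k)))


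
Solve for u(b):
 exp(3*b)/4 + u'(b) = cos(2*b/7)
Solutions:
 u(b) = C1 - exp(3*b)/12 + 7*sin(2*b/7)/2


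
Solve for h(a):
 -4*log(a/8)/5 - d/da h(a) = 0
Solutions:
 h(a) = C1 - 4*a*log(a)/5 + 4*a/5 + 12*a*log(2)/5


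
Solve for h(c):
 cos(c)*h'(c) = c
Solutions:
 h(c) = C1 + Integral(c/cos(c), c)


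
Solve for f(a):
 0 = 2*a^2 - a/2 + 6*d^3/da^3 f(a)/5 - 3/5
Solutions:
 f(a) = C1 + C2*a + C3*a^2 - a^5/36 + 5*a^4/288 + a^3/12


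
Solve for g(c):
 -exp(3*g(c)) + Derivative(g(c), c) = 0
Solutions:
 g(c) = log(-1/(C1 + 3*c))/3
 g(c) = log((-1/(C1 + c))^(1/3)*(-3^(2/3) - 3*3^(1/6)*I)/6)
 g(c) = log((-1/(C1 + c))^(1/3)*(-3^(2/3) + 3*3^(1/6)*I)/6)


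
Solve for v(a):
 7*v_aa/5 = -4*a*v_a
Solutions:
 v(a) = C1 + C2*erf(sqrt(70)*a/7)


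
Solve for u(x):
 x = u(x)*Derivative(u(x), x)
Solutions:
 u(x) = -sqrt(C1 + x^2)
 u(x) = sqrt(C1 + x^2)


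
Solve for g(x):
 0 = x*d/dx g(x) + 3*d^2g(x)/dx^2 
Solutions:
 g(x) = C1 + C2*erf(sqrt(6)*x/6)


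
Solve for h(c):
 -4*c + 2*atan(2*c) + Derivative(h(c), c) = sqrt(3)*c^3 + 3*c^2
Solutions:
 h(c) = C1 + sqrt(3)*c^4/4 + c^3 + 2*c^2 - 2*c*atan(2*c) + log(4*c^2 + 1)/2


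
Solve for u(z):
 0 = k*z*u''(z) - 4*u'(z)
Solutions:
 u(z) = C1 + z^(((re(k) + 4)*re(k) + im(k)^2)/(re(k)^2 + im(k)^2))*(C2*sin(4*log(z)*Abs(im(k))/(re(k)^2 + im(k)^2)) + C3*cos(4*log(z)*im(k)/(re(k)^2 + im(k)^2)))


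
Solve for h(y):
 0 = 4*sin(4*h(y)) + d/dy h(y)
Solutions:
 h(y) = -acos((-C1 - exp(32*y))/(C1 - exp(32*y)))/4 + pi/2
 h(y) = acos((-C1 - exp(32*y))/(C1 - exp(32*y)))/4


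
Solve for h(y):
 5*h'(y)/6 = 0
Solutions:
 h(y) = C1


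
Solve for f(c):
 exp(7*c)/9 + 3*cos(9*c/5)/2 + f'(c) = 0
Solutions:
 f(c) = C1 - exp(7*c)/63 - 5*sin(9*c/5)/6


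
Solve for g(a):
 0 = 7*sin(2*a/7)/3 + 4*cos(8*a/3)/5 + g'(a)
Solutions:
 g(a) = C1 - 3*sin(8*a/3)/10 + 49*cos(2*a/7)/6


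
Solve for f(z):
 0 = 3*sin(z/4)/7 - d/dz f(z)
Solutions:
 f(z) = C1 - 12*cos(z/4)/7


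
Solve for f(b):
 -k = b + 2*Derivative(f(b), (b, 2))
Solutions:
 f(b) = C1 + C2*b - b^3/12 - b^2*k/4


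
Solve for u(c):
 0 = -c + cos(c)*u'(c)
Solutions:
 u(c) = C1 + Integral(c/cos(c), c)


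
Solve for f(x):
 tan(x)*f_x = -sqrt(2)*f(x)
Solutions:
 f(x) = C1/sin(x)^(sqrt(2))


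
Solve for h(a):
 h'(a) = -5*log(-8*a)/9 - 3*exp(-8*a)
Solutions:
 h(a) = C1 - 5*a*log(-a)/9 + 5*a*(1 - 3*log(2))/9 + 3*exp(-8*a)/8


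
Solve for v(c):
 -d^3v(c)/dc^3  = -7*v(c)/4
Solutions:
 v(c) = C3*exp(14^(1/3)*c/2) + (C1*sin(14^(1/3)*sqrt(3)*c/4) + C2*cos(14^(1/3)*sqrt(3)*c/4))*exp(-14^(1/3)*c/4)


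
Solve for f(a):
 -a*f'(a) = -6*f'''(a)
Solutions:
 f(a) = C1 + Integral(C2*airyai(6^(2/3)*a/6) + C3*airybi(6^(2/3)*a/6), a)


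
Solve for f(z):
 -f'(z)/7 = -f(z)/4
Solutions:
 f(z) = C1*exp(7*z/4)


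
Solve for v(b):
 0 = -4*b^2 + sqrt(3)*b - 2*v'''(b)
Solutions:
 v(b) = C1 + C2*b + C3*b^2 - b^5/30 + sqrt(3)*b^4/48


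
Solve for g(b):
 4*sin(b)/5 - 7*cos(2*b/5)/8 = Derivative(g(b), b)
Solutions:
 g(b) = C1 - 35*sin(2*b/5)/16 - 4*cos(b)/5


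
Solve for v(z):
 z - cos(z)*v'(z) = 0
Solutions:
 v(z) = C1 + Integral(z/cos(z), z)


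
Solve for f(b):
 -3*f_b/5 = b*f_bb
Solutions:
 f(b) = C1 + C2*b^(2/5)


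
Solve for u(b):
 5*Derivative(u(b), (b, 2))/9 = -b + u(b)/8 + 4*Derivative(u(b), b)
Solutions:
 u(b) = C1*exp(3*b*(24 - sqrt(586))/20) + C2*exp(3*b*(24 + sqrt(586))/20) + 8*b - 256


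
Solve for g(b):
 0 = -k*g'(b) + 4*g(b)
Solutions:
 g(b) = C1*exp(4*b/k)


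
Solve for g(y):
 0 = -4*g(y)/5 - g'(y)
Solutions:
 g(y) = C1*exp(-4*y/5)


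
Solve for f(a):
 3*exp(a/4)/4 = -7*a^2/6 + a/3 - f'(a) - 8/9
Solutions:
 f(a) = C1 - 7*a^3/18 + a^2/6 - 8*a/9 - 3*exp(a/4)


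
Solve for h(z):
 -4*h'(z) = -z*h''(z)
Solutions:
 h(z) = C1 + C2*z^5


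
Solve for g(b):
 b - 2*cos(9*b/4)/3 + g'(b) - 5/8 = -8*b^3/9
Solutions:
 g(b) = C1 - 2*b^4/9 - b^2/2 + 5*b/8 + 8*sin(9*b/4)/27


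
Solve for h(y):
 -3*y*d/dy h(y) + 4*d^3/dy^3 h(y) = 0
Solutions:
 h(y) = C1 + Integral(C2*airyai(6^(1/3)*y/2) + C3*airybi(6^(1/3)*y/2), y)


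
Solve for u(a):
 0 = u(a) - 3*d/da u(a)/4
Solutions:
 u(a) = C1*exp(4*a/3)


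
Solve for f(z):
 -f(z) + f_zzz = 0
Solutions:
 f(z) = C3*exp(z) + (C1*sin(sqrt(3)*z/2) + C2*cos(sqrt(3)*z/2))*exp(-z/2)


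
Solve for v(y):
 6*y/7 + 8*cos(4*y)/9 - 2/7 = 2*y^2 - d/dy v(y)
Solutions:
 v(y) = C1 + 2*y^3/3 - 3*y^2/7 + 2*y/7 - 2*sin(4*y)/9


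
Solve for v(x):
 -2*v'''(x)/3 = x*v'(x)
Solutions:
 v(x) = C1 + Integral(C2*airyai(-2^(2/3)*3^(1/3)*x/2) + C3*airybi(-2^(2/3)*3^(1/3)*x/2), x)


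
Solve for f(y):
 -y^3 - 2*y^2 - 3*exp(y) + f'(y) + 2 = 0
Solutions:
 f(y) = C1 + y^4/4 + 2*y^3/3 - 2*y + 3*exp(y)


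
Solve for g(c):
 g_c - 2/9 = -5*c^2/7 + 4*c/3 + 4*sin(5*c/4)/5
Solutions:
 g(c) = C1 - 5*c^3/21 + 2*c^2/3 + 2*c/9 - 16*cos(5*c/4)/25


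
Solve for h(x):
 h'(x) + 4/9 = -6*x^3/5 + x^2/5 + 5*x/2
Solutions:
 h(x) = C1 - 3*x^4/10 + x^3/15 + 5*x^2/4 - 4*x/9


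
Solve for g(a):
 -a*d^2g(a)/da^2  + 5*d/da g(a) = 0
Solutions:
 g(a) = C1 + C2*a^6


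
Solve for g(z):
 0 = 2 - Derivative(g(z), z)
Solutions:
 g(z) = C1 + 2*z


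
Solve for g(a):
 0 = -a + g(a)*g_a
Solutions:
 g(a) = -sqrt(C1 + a^2)
 g(a) = sqrt(C1 + a^2)


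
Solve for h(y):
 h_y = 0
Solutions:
 h(y) = C1


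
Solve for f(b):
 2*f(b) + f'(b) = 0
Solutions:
 f(b) = C1*exp(-2*b)


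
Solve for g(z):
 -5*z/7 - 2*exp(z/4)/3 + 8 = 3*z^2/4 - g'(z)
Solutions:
 g(z) = C1 + z^3/4 + 5*z^2/14 - 8*z + 8*exp(z/4)/3


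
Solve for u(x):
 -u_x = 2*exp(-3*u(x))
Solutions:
 u(x) = log(C1 - 6*x)/3
 u(x) = log((-3^(1/3) - 3^(5/6)*I)*(C1 - 2*x)^(1/3)/2)
 u(x) = log((-3^(1/3) + 3^(5/6)*I)*(C1 - 2*x)^(1/3)/2)


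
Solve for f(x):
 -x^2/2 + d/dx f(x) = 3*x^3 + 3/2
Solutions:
 f(x) = C1 + 3*x^4/4 + x^3/6 + 3*x/2


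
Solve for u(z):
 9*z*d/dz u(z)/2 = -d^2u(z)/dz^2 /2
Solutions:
 u(z) = C1 + C2*erf(3*sqrt(2)*z/2)


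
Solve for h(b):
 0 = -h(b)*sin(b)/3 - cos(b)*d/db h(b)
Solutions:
 h(b) = C1*cos(b)^(1/3)


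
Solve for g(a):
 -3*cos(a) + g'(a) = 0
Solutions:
 g(a) = C1 + 3*sin(a)


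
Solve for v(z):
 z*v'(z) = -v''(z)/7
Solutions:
 v(z) = C1 + C2*erf(sqrt(14)*z/2)


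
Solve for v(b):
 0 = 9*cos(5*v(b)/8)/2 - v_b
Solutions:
 -9*b/2 - 4*log(sin(5*v(b)/8) - 1)/5 + 4*log(sin(5*v(b)/8) + 1)/5 = C1


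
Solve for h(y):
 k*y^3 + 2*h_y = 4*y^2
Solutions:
 h(y) = C1 - k*y^4/8 + 2*y^3/3


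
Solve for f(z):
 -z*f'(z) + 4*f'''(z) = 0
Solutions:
 f(z) = C1 + Integral(C2*airyai(2^(1/3)*z/2) + C3*airybi(2^(1/3)*z/2), z)


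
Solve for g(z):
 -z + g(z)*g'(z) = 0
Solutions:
 g(z) = -sqrt(C1 + z^2)
 g(z) = sqrt(C1 + z^2)


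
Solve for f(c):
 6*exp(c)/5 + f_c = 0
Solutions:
 f(c) = C1 - 6*exp(c)/5


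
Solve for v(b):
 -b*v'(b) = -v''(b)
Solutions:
 v(b) = C1 + C2*erfi(sqrt(2)*b/2)


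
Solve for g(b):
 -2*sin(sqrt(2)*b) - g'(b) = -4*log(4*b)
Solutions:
 g(b) = C1 + 4*b*log(b) - 4*b + 8*b*log(2) + sqrt(2)*cos(sqrt(2)*b)


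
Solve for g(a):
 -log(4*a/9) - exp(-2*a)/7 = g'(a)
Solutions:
 g(a) = C1 - a*log(a) + a*(-2*log(2) + 1 + 2*log(3)) + exp(-2*a)/14


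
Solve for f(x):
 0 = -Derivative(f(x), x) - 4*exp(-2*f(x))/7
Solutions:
 f(x) = log(-sqrt(C1 - 56*x)) - log(7)
 f(x) = log(C1 - 56*x)/2 - log(7)


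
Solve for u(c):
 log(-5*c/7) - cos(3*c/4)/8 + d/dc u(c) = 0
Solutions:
 u(c) = C1 - c*log(-c) - c*log(5) + c + c*log(7) + sin(3*c/4)/6


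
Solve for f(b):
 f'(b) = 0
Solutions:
 f(b) = C1


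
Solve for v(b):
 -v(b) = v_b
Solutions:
 v(b) = C1*exp(-b)


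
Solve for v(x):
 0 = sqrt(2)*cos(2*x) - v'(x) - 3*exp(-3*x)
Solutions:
 v(x) = C1 + sqrt(2)*sin(2*x)/2 + exp(-3*x)


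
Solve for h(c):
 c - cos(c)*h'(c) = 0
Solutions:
 h(c) = C1 + Integral(c/cos(c), c)


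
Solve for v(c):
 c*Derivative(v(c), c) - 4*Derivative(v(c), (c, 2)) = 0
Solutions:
 v(c) = C1 + C2*erfi(sqrt(2)*c/4)


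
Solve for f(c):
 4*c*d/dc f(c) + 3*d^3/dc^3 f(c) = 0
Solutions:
 f(c) = C1 + Integral(C2*airyai(-6^(2/3)*c/3) + C3*airybi(-6^(2/3)*c/3), c)


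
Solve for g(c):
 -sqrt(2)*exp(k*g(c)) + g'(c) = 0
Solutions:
 g(c) = Piecewise((log(-1/(C1*k + sqrt(2)*c*k))/k, Ne(k, 0)), (nan, True))
 g(c) = Piecewise((C1 + sqrt(2)*c, Eq(k, 0)), (nan, True))


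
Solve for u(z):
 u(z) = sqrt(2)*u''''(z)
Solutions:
 u(z) = C1*exp(-2^(7/8)*z/2) + C2*exp(2^(7/8)*z/2) + C3*sin(2^(7/8)*z/2) + C4*cos(2^(7/8)*z/2)


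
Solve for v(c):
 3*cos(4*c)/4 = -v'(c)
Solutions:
 v(c) = C1 - 3*sin(4*c)/16


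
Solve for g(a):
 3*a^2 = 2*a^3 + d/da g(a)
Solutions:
 g(a) = C1 - a^4/2 + a^3


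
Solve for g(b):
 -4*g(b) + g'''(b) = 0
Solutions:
 g(b) = C3*exp(2^(2/3)*b) + (C1*sin(2^(2/3)*sqrt(3)*b/2) + C2*cos(2^(2/3)*sqrt(3)*b/2))*exp(-2^(2/3)*b/2)


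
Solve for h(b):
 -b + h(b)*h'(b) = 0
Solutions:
 h(b) = -sqrt(C1 + b^2)
 h(b) = sqrt(C1 + b^2)


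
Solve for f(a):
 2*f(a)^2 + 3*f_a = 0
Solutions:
 f(a) = 3/(C1 + 2*a)


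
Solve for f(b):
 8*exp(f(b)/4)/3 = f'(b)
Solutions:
 f(b) = 4*log(-1/(C1 + 8*b)) + 4*log(12)


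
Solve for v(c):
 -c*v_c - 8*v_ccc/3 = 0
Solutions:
 v(c) = C1 + Integral(C2*airyai(-3^(1/3)*c/2) + C3*airybi(-3^(1/3)*c/2), c)


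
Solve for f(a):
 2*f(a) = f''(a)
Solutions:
 f(a) = C1*exp(-sqrt(2)*a) + C2*exp(sqrt(2)*a)


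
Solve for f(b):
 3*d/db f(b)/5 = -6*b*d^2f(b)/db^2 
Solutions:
 f(b) = C1 + C2*b^(9/10)


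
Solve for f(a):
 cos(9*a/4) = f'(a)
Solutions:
 f(a) = C1 + 4*sin(9*a/4)/9


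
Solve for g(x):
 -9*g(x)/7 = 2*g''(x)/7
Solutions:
 g(x) = C1*sin(3*sqrt(2)*x/2) + C2*cos(3*sqrt(2)*x/2)


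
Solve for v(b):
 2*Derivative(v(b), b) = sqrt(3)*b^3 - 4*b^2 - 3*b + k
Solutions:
 v(b) = C1 + sqrt(3)*b^4/8 - 2*b^3/3 - 3*b^2/4 + b*k/2


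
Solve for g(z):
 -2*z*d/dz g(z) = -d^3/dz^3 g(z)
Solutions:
 g(z) = C1 + Integral(C2*airyai(2^(1/3)*z) + C3*airybi(2^(1/3)*z), z)


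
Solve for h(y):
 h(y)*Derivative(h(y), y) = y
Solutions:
 h(y) = -sqrt(C1 + y^2)
 h(y) = sqrt(C1 + y^2)


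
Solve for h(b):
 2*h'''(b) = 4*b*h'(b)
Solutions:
 h(b) = C1 + Integral(C2*airyai(2^(1/3)*b) + C3*airybi(2^(1/3)*b), b)


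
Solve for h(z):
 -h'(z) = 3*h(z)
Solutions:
 h(z) = C1*exp(-3*z)


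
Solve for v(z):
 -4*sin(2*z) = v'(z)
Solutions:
 v(z) = C1 + 2*cos(2*z)


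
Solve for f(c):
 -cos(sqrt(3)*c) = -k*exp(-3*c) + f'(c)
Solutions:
 f(c) = C1 - k*exp(-3*c)/3 - sqrt(3)*sin(sqrt(3)*c)/3


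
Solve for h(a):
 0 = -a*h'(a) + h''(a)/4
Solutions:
 h(a) = C1 + C2*erfi(sqrt(2)*a)


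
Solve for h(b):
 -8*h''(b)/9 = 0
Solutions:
 h(b) = C1 + C2*b


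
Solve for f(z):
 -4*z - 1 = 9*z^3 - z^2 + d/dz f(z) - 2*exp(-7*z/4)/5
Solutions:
 f(z) = C1 - 9*z^4/4 + z^3/3 - 2*z^2 - z - 8*exp(-7*z/4)/35


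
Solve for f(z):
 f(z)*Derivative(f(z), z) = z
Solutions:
 f(z) = -sqrt(C1 + z^2)
 f(z) = sqrt(C1 + z^2)


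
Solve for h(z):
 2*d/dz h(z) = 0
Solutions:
 h(z) = C1


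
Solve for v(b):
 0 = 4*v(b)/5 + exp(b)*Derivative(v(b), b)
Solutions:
 v(b) = C1*exp(4*exp(-b)/5)


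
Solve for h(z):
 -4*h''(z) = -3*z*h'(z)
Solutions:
 h(z) = C1 + C2*erfi(sqrt(6)*z/4)


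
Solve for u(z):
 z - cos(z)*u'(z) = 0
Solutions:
 u(z) = C1 + Integral(z/cos(z), z)


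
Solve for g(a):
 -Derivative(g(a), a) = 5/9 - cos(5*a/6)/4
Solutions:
 g(a) = C1 - 5*a/9 + 3*sin(5*a/6)/10


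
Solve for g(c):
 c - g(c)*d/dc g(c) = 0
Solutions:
 g(c) = -sqrt(C1 + c^2)
 g(c) = sqrt(C1 + c^2)


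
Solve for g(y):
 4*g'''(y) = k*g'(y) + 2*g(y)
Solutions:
 g(y) = C1*exp(y*(k/((-3^(1/3) + 3^(5/6)*I)*(sqrt(3)*sqrt(108 - k^3) + 18)^(1/3)) - 3^(1/3)*(sqrt(3)*sqrt(108 - k^3) + 18)^(1/3)/12 + 3^(5/6)*I*(sqrt(3)*sqrt(108 - k^3) + 18)^(1/3)/12)) + C2*exp(-y*(k/((3^(1/3) + 3^(5/6)*I)*(sqrt(3)*sqrt(108 - k^3) + 18)^(1/3)) + 3^(1/3)*(sqrt(3)*sqrt(108 - k^3) + 18)^(1/3)/12 + 3^(5/6)*I*(sqrt(3)*sqrt(108 - k^3) + 18)^(1/3)/12)) + C3*exp(3^(1/3)*y*(3^(1/3)*k/(sqrt(3)*sqrt(108 - k^3) + 18)^(1/3) + (sqrt(3)*sqrt(108 - k^3) + 18)^(1/3))/6)


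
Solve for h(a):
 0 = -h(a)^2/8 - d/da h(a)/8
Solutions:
 h(a) = 1/(C1 + a)


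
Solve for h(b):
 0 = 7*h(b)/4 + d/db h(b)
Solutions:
 h(b) = C1*exp(-7*b/4)


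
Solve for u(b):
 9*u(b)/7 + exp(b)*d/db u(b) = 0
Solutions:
 u(b) = C1*exp(9*exp(-b)/7)


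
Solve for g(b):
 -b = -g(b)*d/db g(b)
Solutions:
 g(b) = -sqrt(C1 + b^2)
 g(b) = sqrt(C1 + b^2)


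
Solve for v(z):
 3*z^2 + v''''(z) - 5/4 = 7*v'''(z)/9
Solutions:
 v(z) = C1 + C2*z + C3*z^2 + C4*exp(7*z/9) + 9*z^5/140 + 81*z^4/196 + 5097*z^3/2744


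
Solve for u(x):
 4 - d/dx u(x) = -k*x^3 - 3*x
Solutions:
 u(x) = C1 + k*x^4/4 + 3*x^2/2 + 4*x


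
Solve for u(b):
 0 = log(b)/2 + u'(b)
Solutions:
 u(b) = C1 - b*log(b)/2 + b/2


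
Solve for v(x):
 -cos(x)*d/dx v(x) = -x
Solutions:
 v(x) = C1 + Integral(x/cos(x), x)


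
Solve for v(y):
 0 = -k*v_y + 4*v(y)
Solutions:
 v(y) = C1*exp(4*y/k)


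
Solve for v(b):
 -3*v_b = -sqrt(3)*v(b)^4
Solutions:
 v(b) = (-1/(C1 + sqrt(3)*b))^(1/3)
 v(b) = (-1/(C1 + sqrt(3)*b))^(1/3)*(-1 - sqrt(3)*I)/2
 v(b) = (-1/(C1 + sqrt(3)*b))^(1/3)*(-1 + sqrt(3)*I)/2


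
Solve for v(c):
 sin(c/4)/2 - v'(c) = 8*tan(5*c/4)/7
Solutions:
 v(c) = C1 + 32*log(cos(5*c/4))/35 - 2*cos(c/4)


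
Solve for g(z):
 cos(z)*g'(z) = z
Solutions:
 g(z) = C1 + Integral(z/cos(z), z)


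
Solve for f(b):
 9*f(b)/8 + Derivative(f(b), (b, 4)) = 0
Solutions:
 f(b) = (C1*sin(2^(3/4)*sqrt(3)*b/4) + C2*cos(2^(3/4)*sqrt(3)*b/4))*exp(-2^(3/4)*sqrt(3)*b/4) + (C3*sin(2^(3/4)*sqrt(3)*b/4) + C4*cos(2^(3/4)*sqrt(3)*b/4))*exp(2^(3/4)*sqrt(3)*b/4)


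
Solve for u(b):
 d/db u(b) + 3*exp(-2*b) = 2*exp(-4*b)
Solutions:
 u(b) = C1 + 3*exp(-2*b)/2 - exp(-4*b)/2


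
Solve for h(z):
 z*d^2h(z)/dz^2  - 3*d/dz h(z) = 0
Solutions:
 h(z) = C1 + C2*z^4


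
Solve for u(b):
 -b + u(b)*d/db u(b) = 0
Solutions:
 u(b) = -sqrt(C1 + b^2)
 u(b) = sqrt(C1 + b^2)


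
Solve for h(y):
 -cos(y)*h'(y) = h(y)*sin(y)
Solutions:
 h(y) = C1*cos(y)


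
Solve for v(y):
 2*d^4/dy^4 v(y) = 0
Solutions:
 v(y) = C1 + C2*y + C3*y^2 + C4*y^3


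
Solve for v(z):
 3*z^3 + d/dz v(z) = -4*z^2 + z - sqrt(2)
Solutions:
 v(z) = C1 - 3*z^4/4 - 4*z^3/3 + z^2/2 - sqrt(2)*z


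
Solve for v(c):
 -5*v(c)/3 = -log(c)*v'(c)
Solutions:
 v(c) = C1*exp(5*li(c)/3)


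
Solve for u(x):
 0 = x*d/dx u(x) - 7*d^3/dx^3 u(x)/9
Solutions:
 u(x) = C1 + Integral(C2*airyai(21^(2/3)*x/7) + C3*airybi(21^(2/3)*x/7), x)


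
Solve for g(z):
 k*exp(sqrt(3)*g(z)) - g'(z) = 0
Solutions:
 g(z) = sqrt(3)*(2*log(-1/(C1 + k*z)) - log(3))/6


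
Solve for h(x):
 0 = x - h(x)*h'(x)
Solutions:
 h(x) = -sqrt(C1 + x^2)
 h(x) = sqrt(C1 + x^2)


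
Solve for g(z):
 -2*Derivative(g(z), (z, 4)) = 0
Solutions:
 g(z) = C1 + C2*z + C3*z^2 + C4*z^3


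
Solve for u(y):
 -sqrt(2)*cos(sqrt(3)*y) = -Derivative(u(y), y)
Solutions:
 u(y) = C1 + sqrt(6)*sin(sqrt(3)*y)/3


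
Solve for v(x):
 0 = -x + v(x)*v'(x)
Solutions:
 v(x) = -sqrt(C1 + x^2)
 v(x) = sqrt(C1 + x^2)


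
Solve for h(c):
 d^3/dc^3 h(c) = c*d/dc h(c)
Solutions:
 h(c) = C1 + Integral(C2*airyai(c) + C3*airybi(c), c)


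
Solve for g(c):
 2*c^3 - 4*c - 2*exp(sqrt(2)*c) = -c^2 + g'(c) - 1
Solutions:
 g(c) = C1 + c^4/2 + c^3/3 - 2*c^2 + c - sqrt(2)*exp(sqrt(2)*c)


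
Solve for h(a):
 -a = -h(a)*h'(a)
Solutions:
 h(a) = -sqrt(C1 + a^2)
 h(a) = sqrt(C1 + a^2)


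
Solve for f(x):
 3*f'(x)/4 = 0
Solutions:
 f(x) = C1


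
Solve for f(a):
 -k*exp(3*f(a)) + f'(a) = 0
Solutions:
 f(a) = log(-1/(C1 + 3*a*k))/3
 f(a) = log((-1/(C1 + a*k))^(1/3)*(-3^(2/3) - 3*3^(1/6)*I)/6)
 f(a) = log((-1/(C1 + a*k))^(1/3)*(-3^(2/3) + 3*3^(1/6)*I)/6)


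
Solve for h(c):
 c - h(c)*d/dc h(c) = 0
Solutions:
 h(c) = -sqrt(C1 + c^2)
 h(c) = sqrt(C1 + c^2)


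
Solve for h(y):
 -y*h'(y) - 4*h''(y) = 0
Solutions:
 h(y) = C1 + C2*erf(sqrt(2)*y/4)


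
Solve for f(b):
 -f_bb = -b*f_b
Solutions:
 f(b) = C1 + C2*erfi(sqrt(2)*b/2)


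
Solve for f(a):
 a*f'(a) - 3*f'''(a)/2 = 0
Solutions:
 f(a) = C1 + Integral(C2*airyai(2^(1/3)*3^(2/3)*a/3) + C3*airybi(2^(1/3)*3^(2/3)*a/3), a)


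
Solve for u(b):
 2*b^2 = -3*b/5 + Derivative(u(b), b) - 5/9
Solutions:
 u(b) = C1 + 2*b^3/3 + 3*b^2/10 + 5*b/9


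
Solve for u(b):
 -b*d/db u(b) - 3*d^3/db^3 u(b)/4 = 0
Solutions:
 u(b) = C1 + Integral(C2*airyai(-6^(2/3)*b/3) + C3*airybi(-6^(2/3)*b/3), b)


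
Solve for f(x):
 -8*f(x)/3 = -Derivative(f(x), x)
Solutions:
 f(x) = C1*exp(8*x/3)


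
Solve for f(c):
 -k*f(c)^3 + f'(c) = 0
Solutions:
 f(c) = -sqrt(2)*sqrt(-1/(C1 + c*k))/2
 f(c) = sqrt(2)*sqrt(-1/(C1 + c*k))/2


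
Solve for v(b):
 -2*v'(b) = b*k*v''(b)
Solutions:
 v(b) = C1 + b^(((re(k) - 2)*re(k) + im(k)^2)/(re(k)^2 + im(k)^2))*(C2*sin(2*log(b)*Abs(im(k))/(re(k)^2 + im(k)^2)) + C3*cos(2*log(b)*im(k)/(re(k)^2 + im(k)^2)))


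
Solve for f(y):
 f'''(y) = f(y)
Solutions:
 f(y) = C3*exp(y) + (C1*sin(sqrt(3)*y/2) + C2*cos(sqrt(3)*y/2))*exp(-y/2)


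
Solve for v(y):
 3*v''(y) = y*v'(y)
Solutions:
 v(y) = C1 + C2*erfi(sqrt(6)*y/6)


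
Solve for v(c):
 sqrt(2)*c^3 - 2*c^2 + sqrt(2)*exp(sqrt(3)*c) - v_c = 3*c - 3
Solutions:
 v(c) = C1 + sqrt(2)*c^4/4 - 2*c^3/3 - 3*c^2/2 + 3*c + sqrt(6)*exp(sqrt(3)*c)/3


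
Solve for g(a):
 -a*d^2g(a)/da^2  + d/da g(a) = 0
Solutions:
 g(a) = C1 + C2*a^2


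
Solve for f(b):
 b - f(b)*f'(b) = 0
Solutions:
 f(b) = -sqrt(C1 + b^2)
 f(b) = sqrt(C1 + b^2)


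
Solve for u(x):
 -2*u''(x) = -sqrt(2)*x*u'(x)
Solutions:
 u(x) = C1 + C2*erfi(2^(1/4)*x/2)


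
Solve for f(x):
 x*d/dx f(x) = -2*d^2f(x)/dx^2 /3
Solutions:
 f(x) = C1 + C2*erf(sqrt(3)*x/2)


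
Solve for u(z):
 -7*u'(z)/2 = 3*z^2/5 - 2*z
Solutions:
 u(z) = C1 - 2*z^3/35 + 2*z^2/7


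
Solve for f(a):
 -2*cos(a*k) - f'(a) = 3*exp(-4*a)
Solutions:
 f(a) = C1 + 3*exp(-4*a)/4 - 2*sin(a*k)/k


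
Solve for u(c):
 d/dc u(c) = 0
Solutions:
 u(c) = C1


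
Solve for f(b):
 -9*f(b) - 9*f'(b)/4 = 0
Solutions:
 f(b) = C1*exp(-4*b)


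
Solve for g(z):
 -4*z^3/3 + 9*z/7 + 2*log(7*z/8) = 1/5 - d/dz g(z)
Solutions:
 g(z) = C1 + z^4/3 - 9*z^2/14 - 2*z*log(z) - 2*z*log(7) + 11*z/5 + 6*z*log(2)


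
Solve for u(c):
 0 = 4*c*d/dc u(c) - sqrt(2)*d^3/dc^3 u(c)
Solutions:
 u(c) = C1 + Integral(C2*airyai(sqrt(2)*c) + C3*airybi(sqrt(2)*c), c)


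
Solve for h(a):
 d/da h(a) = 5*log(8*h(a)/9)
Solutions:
 -Integral(1/(log(_y) - 2*log(3) + 3*log(2)), (_y, h(a)))/5 = C1 - a


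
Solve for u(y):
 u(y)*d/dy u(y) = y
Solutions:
 u(y) = -sqrt(C1 + y^2)
 u(y) = sqrt(C1 + y^2)


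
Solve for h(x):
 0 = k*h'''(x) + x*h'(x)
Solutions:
 h(x) = C1 + Integral(C2*airyai(x*(-1/k)^(1/3)) + C3*airybi(x*(-1/k)^(1/3)), x)


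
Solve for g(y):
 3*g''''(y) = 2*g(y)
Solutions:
 g(y) = C1*exp(-2^(1/4)*3^(3/4)*y/3) + C2*exp(2^(1/4)*3^(3/4)*y/3) + C3*sin(2^(1/4)*3^(3/4)*y/3) + C4*cos(2^(1/4)*3^(3/4)*y/3)


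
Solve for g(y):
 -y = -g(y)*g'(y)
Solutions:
 g(y) = -sqrt(C1 + y^2)
 g(y) = sqrt(C1 + y^2)


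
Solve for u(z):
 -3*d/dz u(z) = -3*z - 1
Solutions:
 u(z) = C1 + z^2/2 + z/3


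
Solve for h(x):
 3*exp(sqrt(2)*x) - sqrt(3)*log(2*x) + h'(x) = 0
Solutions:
 h(x) = C1 + sqrt(3)*x*log(x) + sqrt(3)*x*(-1 + log(2)) - 3*sqrt(2)*exp(sqrt(2)*x)/2


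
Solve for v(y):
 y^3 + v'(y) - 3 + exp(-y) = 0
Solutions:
 v(y) = C1 - y^4/4 + 3*y + exp(-y)


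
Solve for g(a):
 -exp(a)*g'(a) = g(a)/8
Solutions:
 g(a) = C1*exp(exp(-a)/8)


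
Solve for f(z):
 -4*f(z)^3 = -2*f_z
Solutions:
 f(z) = -sqrt(2)*sqrt(-1/(C1 + 2*z))/2
 f(z) = sqrt(2)*sqrt(-1/(C1 + 2*z))/2


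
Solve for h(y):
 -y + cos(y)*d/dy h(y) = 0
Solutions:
 h(y) = C1 + Integral(y/cos(y), y)


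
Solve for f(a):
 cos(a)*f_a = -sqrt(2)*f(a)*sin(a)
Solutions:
 f(a) = C1*cos(a)^(sqrt(2))


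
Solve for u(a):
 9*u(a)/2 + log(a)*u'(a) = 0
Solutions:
 u(a) = C1*exp(-9*li(a)/2)


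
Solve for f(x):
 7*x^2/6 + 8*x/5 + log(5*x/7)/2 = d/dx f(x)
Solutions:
 f(x) = C1 + 7*x^3/18 + 4*x^2/5 + x*log(x)/2 - x*log(7)/2 - x/2 + x*log(5)/2
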